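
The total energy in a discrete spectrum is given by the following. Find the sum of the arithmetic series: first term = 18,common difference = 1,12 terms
Last term: a_n = 18+(12-1)·1 = 29
Sum = n(a_1+a_n)/2 = 12(18+29)/2 = 282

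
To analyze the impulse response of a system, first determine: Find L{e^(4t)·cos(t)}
First shifting: L{e^(at)f(t)}=F(s-a)
L{cos(t)}=s/(s²+1)
Shift: (s-4)/((s-4)²+1)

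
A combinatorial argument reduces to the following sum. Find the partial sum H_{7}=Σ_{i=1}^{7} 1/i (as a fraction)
H_7 = 1+1/2+1/3+...+1/7
= 363/140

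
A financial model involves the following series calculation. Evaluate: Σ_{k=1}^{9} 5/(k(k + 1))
Partial fractions: 5/(k(k + 1)) = 5/k - 5/(k + 1)
Telescoping sum: 5(1 - 1/10) = 5·9/10

Answer: 9/2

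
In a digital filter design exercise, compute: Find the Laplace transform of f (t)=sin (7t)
L{sin(wt)} = w/(s² + w²)
L{sin(7t)} = 7/(s² + 49)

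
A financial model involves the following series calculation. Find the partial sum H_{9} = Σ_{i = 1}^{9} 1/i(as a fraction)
H_9 = 1 + 1/2 + 1/3 + ... + 1/9
= 7129/2520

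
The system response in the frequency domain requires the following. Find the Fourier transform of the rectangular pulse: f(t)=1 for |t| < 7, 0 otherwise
F(omega)=integral from -7 to 7 of e^(-j*omega*t) dt
=2*sin(7*omega)/omega=14*sinc(7*omega/pi)

Answer: 2*sin(7*omega)/omega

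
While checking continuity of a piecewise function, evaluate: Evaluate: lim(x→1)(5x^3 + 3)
Polynomial is continuous, so substitute x = 1:
5·1^3 + 3 = 8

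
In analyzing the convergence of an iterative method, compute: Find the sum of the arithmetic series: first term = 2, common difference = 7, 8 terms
Last term: a_n = 2 + (8 - 1)·7 = 51
Sum = n(a_1 + a_n)/2 = 8(2 + 51)/2 = 212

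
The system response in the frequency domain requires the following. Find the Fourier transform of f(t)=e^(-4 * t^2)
The Fourier transform of a Gaussian e^(-a * t^2) is sqrt(pi/a) * e^(-omega^2/(4a)).
With a = 4: F(omega) = sqrt(pi)/2 * e^(-omega^2/16)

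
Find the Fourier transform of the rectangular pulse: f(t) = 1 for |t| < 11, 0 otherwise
F(omega)=integral from -11 to 11 of e^(-j * omega * t) dt
=2 * sin(11 * omega)/omega=22 * sinc(11 * omega/pi)

Answer: 2 * sin(11 * omega)/omega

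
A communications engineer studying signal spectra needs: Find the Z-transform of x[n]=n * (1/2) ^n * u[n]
Using the property Z{n*a^n*u[n]}=az/(z-a)^2
With a=1/2: X(z)=(1/2)z/(z - 1/2)^2, |z| > 1/2

Answer: (1/2)z/(z - 1/2)^2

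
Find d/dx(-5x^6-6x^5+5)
Power rule: d/dx(ax^n) = n·a·x^(n-1)
Term by term: -30·x^5-30·x^4

Answer: -30x^5-30x^4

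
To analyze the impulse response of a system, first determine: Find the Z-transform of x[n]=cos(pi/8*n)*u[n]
Z{cos(w0 * n) * u[n]} = z(z - cos(w0))/(z^2 - 2z * cos(w0) + 1)
With w0 = pi/8: X(z) = z(z - cos(pi/8))/(z^2 - 2z * cos(pi/8) + 1)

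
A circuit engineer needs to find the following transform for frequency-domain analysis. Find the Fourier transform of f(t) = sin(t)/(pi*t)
sin(W*t)/(pi*t)=(W/pi)*sinc(W*t/pi) is the impulse response of the ideal low-pass filter with cutoff W (here W=1).
Its Fourier transform is a rectangular function:
F(omega)=1 for |omega| < 1, 0 otherwise

Answer: rect(omega/2) [i.e., 1 for |omega| < 1, 0 otherwise]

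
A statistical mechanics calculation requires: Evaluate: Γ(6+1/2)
Γ(n + 1/2) = (2n)!√π/(4^n·n!)
= 479001600√π/(4096·720) = (10395/64)·√π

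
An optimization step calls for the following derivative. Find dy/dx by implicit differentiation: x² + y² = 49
Differentiate both sides: 2x+2y·(dy/dx) = 0
Solve: dy/dx = -2x/(2y) = -x/y

Answer: dy/dx = -x/y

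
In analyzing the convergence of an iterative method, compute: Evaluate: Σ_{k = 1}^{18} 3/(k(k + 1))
Partial fractions: 3/(k(k + 1)) = 3/k - 3/(k + 1)
Telescoping sum: 3(1 - 1/19) = 3·18/19

Answer: 54/19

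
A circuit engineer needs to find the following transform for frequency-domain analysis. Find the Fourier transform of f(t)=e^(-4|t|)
Using the standard pair: F{e^(-a|t|)} = 2a/(a^2+omega^2)
With a = 4: F(omega) = 8/(16+omega^2)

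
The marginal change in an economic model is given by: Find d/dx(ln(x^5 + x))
Chain rule: d/dx[ln(u)]=u'/u where u=x^5+x
u'=5x^4+1

Answer: (5x^4+1)/(x^5+x)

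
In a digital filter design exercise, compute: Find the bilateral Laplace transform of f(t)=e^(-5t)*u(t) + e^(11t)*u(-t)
For e^(-5t) * u(t): L = 1/(s + 5), Re(s) > -5
For e^(11t) * u(-t): L = -1/(s-11), Re(s) < 11
Combined: F(s) = 1/(s + 5) - 1/(s-11), -5 < Re(s) < 11

Answer: 1/(s + 5) - 1/(s-11), ROC: -5 < Re(s) < 11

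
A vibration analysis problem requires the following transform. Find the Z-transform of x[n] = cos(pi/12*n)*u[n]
Z{cos(w0*n)*u[n]} = z(z - cos(w0))/(z^2-2z*cos(w0)+1)
With w0 = pi/12: X(z) = z(z - cos(pi/12))/(z^2-2z*cos(pi/12)+1)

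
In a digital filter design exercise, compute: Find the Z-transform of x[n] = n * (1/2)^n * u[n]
Using the property Z{n * a^n * u[n]}=az/(z-a)^2
With a=1/2: X(z)=(1/2)z/(z - 1/2)^2, |z| > 1/2

Answer: (1/2)z/(z - 1/2)^2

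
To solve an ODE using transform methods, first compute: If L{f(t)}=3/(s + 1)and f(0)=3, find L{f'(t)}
L{f'(t)}=s·F(s) - f(0)=3s/(s + 1) - 3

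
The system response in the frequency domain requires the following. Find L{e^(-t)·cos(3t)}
First shifting: L{e^(at)f(t)}=F(s-a)
L{cos(3t)}=s/(s²+9)
Shift: (s+1)/((s+1)²+9)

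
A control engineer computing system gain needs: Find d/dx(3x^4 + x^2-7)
Power rule: d/dx(ax^n)=n·a·x^(n-1)
Term by term: 12·x^3 + 2·x

Answer: 12x^3 + 2x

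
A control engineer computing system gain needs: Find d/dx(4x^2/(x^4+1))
Quotient rule: (f/g)'=(f'g - fg')/g²
f=4x^2, f'=8x
g=x^4+1, g'=4x^3

Answer: (8x·(x^4+1)-16x^5)/(x^4+1)²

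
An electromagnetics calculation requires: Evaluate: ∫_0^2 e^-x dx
Antiderivative: -e^-x
Evaluate: -(e^-2 - 1)

Answer: (e^-2 - 1)/(-1)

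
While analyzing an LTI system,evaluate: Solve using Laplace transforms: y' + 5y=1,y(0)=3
Take L of both sides: sY(s) - 3 + 5Y(s)=1/s
Y(s)(s + 5)=1/s + 3
Y(s)=1/(s(s + 5)) + 3/(s + 5)
Partial fractions: 1/(s(s + 5))=(1/5)/s - (1/5)/(s + 5)
So Y(s)=(1/5)/s + (14/5)/(s + 5)
Inverse transform (L^(-1){1/s}=1, L^(-1){1/(s + 5)}=e^(-5t)):

Answer: y(t)=1/5 + (14/5)·e^(-5t)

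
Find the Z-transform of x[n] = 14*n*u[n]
Z{n*u[n]} = z/(z-1)^2
By linearity: Z{14*n*u[n]} = 14z/(z-1)^2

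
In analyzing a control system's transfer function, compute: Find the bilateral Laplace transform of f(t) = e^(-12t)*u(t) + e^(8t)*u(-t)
For e^(-12t)*u(t): L = 1/(s + 12), Re(s) > -12
For e^(8t)*u(-t): L = -1/(s-8), Re(s) < 8
Combined: F(s) = 1/(s + 12) - 1/(s-8), -12 < Re(s) < 8

Answer: 1/(s + 12) - 1/(s-8), ROC: -12 < Re(s) < 8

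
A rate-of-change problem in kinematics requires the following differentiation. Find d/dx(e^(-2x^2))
Chain rule: d/dx[e^u] = e^u · u' where u = -2x^2
u' = -4x

Answer: -4x·e^(-2x^2)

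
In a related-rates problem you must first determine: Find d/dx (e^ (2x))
Chain rule: d/dx[e^u] = e^u · u' where u = 2x
u' = 2

Answer: 2·e^(2x)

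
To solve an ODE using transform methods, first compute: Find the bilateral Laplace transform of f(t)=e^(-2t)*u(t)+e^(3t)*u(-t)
For e^(-2t) * u(t): L=1/(s+2), Re(s) > -2
For e^(3t) * u(-t): L=-1/(s-3), Re(s) < 3
Combined: F(s)=1/(s+2)-1/(s-3), -2 < Re(s) < 3

Answer: 1/(s+2)-1/(s-3), ROC: -2 < Re(s) < 3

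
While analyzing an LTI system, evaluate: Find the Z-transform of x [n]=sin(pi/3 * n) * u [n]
Z{sin(w0 * n) * u[n]} = z * sin(w0)/(z^2-2z * cos(w0)+1)
With w0 = pi/3: X(z) = z * sin(pi/3)/(z^2-2z * cos(pi/3)+1)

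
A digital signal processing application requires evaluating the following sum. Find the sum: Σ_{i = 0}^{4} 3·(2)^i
Geometric series: S=a(1 - r^n)/(1 - r)
a=3, r=2, n=5
S=3(1 - 32)/-1=93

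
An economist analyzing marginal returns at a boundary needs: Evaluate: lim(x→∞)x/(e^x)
Apply L'Hôpital 1 times (∞/∞ each time):
Eventually get 1!/(e^x) → 0

Answer: 0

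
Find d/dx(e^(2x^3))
Chain rule: d/dx[e^u]=e^u · u' where u=2x^3
u'=6x^2

Answer: 6x^2·e^(2x^3)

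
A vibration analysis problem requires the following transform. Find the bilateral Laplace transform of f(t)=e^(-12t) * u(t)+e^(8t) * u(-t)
For e^(-12t) * u(t): L = 1/(s+12), Re(s) > -12
For e^(8t) * u(-t): L = -1/(s-8), Re(s) < 8
Combined: F(s) = 1/(s+12)-1/(s-8), -12 < Re(s) < 8

Answer: 1/(s+12)-1/(s-8), ROC: -12 < Re(s) < 8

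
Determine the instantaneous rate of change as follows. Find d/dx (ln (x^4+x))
Chain rule: d/dx[ln(u)] = u'/u where u = x^4 + x
u' = 4x^3 + 1

Answer: (4x^3 + 1)/(x^4 + x)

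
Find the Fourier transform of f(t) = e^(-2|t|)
Using the standard pair: F{e^(-a|t|)}=2a/(a^2+omega^2)
With a=2: F(omega)=4/(4+omega^2)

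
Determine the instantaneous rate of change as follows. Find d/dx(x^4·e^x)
Product rule: (fg)' = f'g + fg'
f = x^4, f' = 4x^3
g = e^x, g' = e^x

Answer: 4x^3·e^x + x^4·e^x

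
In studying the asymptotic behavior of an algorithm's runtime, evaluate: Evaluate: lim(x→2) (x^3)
Polynomial is continuous, so substitute x=2:
1·2^3=8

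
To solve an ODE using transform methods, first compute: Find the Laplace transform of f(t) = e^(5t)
L{e^(at)}=1/(s-a)
L{e^(5t)}=1/(s-5)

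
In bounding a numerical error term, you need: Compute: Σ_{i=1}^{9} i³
Using formula: Σ i^3=[n(n+1)/2]²=[9·10/2]²=2025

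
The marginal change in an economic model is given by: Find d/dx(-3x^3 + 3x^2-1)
Power rule: d/dx(ax^n)=n·a·x^(n-1)
Term by term: -9·x^2+6·x

Answer: -9x^2+6x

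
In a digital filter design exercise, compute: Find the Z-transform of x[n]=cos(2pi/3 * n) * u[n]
Z{cos(w0*n)*u[n]}=z(z - cos(w0))/(z^2 - 2z*cos(w0) + 1)
With w0=2pi/3: X(z)=z(z - cos(2pi/3))/(z^2 - 2z*cos(2pi/3) + 1)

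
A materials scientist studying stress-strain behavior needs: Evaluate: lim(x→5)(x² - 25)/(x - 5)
Factor: (x² - 25) = (x-5)(x+5)
Cancel (x-5): lim(x→5) (x+5) = 10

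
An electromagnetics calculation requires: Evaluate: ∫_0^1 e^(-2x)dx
Antiderivative: (1/(-2))e^(-2x)
Evaluate: (1/(-2))(e^-2 - 1)

Answer: (e^-2 - 1)/(-2)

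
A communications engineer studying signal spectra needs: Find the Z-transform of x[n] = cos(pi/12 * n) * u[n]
Z{cos(w0*n)*u[n]}=z(z - cos(w0))/(z^2-2z*cos(w0)+1)
With w0=pi/12: X(z)=z(z - cos(pi/12))/(z^2-2z*cos(pi/12)+1)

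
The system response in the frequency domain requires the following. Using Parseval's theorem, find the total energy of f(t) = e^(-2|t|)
Parseval's theorem: E = integral |f(t)|^2 dt = (1/2pi) integral |F(omega)|^2 domega
E = integral_{-inf}^{inf} e^(-4|t|) dt = 2 * integral_0^inf e^(-4t) dt = 2/(2 * 2) = 1/2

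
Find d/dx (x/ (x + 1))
Quotient rule: (f/g)'=(f'g - fg')/g²
f=x, f'=1
g=x + 1, g'=1

Answer: (1·(x + 1) - x)/(x + 1)²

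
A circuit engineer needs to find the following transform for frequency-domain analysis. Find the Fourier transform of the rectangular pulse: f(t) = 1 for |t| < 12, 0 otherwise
F(omega) = integral from -12 to 12 of e^(-j*omega*t) dt
= 2*sin(12*omega)/omega = 24*sinc(12*omega/pi)

Answer: 2*sin(12*omega)/omega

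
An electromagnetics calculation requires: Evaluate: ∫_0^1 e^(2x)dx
Antiderivative: (1/2)e^(2x)
Evaluate: (1/2)(e^2-1)

Answer: (e^2-1)/2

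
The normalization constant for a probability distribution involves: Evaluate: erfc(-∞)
erfc(x) = 1 - erf(x); erfc(-∞) = 1 - erf(-∞) = 1 - (-1) = 2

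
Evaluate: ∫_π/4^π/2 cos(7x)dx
Antiderivative: sin(7x)/7
Evaluate at bounds: [sin(7·π/2)/7] - [sin(7·π/4)/7]
=((-1) - (-√2/2))/7=-1/7+√2/14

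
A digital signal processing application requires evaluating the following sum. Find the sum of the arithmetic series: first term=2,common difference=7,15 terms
Last term: a_n=2+(15-1)·7=100
Sum=n(a_1+a_n)/2=15(2+100)/2=765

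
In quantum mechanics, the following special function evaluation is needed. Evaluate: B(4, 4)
B(x,y)=Γ(x)Γ(y)/Γ(x + y)=(x-1)!(y-1)!/(x + y-1)!
B(4,4)=3!·3!/7!=1/140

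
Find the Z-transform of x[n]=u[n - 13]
Using the time-shift property: Z{u[n-13]} = z^(-13) * z/(z-1)
= z^(-12)/(z-1)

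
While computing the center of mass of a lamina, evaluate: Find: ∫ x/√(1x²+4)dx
Let u = x² + 4, du = 2x dx
∫ (1/2)·u^(-1/2) du = √u + C

Answer: √(x² + 4) + C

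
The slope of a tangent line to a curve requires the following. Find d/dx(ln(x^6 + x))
Chain rule: d/dx[ln(u)] = u'/u where u = x^6 + x
u' = 6x^5 + 1

Answer: (6x^5 + 1)/(x^6 + x)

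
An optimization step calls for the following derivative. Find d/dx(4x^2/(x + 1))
Quotient rule: (f/g)' = (f'g - fg')/g²
f = 4x^2, f' = 8x
g = x + 1, g' = 1

Answer: (8x·(x + 1) - 4x^2)/(x + 1)²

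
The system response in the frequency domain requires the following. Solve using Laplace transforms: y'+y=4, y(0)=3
Take L of both sides: sY(s)-3+Y(s)=4/s
Y(s)(s+1)=4/s+3
Y(s)=4/(s(s+1))+3/(s+1)
Partial fractions: 4/(s(s+1))=4/s - 4/(s+1)
So Y(s)=4/s - 1/(s+1)
Inverse transform (L^(-1){1/s}=1, L^(-1){1/(s+1)}=e^(-t)):

Answer: y(t)=4 - e^(-t)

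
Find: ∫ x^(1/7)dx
Power rule: ∫ x^(1/7) dx = x^(8/7)/(8/7) + C

Answer: (7/8)·x^(8/7) + C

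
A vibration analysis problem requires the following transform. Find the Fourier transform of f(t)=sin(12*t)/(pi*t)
sin(W * t)/(pi * t) = (W/pi) * sinc(W * t/pi) is the impulse response of the ideal low-pass filter with cutoff W (here W = 12).
Its Fourier transform is a rectangular function:
F(omega) = 1 for |omega| < 12, 0 otherwise

Answer: rect(omega/24) [i.e., 1 for |omega| < 12, 0 otherwise]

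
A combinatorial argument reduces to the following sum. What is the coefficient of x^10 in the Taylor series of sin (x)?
sin(x) has only odd powers. Coefficient of x^10 = 0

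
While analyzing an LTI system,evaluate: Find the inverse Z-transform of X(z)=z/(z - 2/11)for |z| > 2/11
Standard pair: z/(z-a) <-> a^n * u[n] for causal signals
With a = 2/11: x[n] = (2/11)^n * u[n]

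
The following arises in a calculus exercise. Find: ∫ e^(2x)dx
Since d/dx[e^(2x)] = 2e^(2x), we get 1/2 e^(2x) + C

Answer: (1/2)e^(2x) + C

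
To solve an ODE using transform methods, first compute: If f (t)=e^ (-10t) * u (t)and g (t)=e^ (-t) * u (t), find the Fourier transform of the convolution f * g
By the convolution theorem: F{f*g} = F(omega)*G(omega)
F(omega) = 1/(10+j*omega), G(omega) = 1/(1+j*omega)
F{f*g} = 1/((10+j*omega)(1+j*omega))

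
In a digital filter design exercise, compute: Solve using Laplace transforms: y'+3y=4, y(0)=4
Take L of both sides: sY(s) - 4 + 3Y(s)=4/s
Y(s)(s + 3)=4/s + 4
Y(s)=4/(s(s + 3)) + 4/(s + 3)
Partial fractions: 4/(s(s + 3))=(4/3)/s - (4/3)/(s + 3)
So Y(s)=(4/3)/s + (8/3)/(s + 3)
Inverse transform (L^(-1){1/s}=1, L^(-1){1/(s + 3)}=e^(-3t)):

Answer: y(t)=4/3 + (8/3)·e^(-3t)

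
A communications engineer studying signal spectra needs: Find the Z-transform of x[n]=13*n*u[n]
Z{n*u[n]} = z/(z-1)^2
By linearity: Z{13*n*u[n]} = 13z/(z-1)^2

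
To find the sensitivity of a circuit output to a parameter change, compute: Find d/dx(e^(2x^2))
Chain rule: d/dx[e^u] = e^u · u' where u = 2x^2
u' = 4x

Answer: 4x·e^(2x^2)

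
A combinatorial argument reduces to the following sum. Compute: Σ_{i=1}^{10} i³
Using formula: Σ i^3=[n(n + 1)/2]²=[10·11/2]²=3025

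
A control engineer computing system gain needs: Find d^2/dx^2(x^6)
Apply power rule 2 times:
d^1: 6x^5
d^2: 30x^4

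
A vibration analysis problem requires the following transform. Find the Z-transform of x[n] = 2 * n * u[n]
Z{n * u[n]} = z/(z-1)^2
By linearity: Z{2 * n * u[n]} = 2z/(z-1)^2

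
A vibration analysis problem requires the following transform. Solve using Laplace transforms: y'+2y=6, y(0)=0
Take L of both sides: sY(s)-0+2Y(s) = 6/s
Y(s)(s+2) = 6/s+0
Y(s) = 6/(s(s+2))+0/(s+2)
Partial fractions: 6/(s(s+2)) = 3/s - 3/(s+2)
So Y(s) = 3/s - 3/(s+2)
Inverse transform (L^(-1){1/s} = 1, L^(-1){1/(s+2)} = e^(-2t)):

Answer: y(t) = 3-3·e^(-2t)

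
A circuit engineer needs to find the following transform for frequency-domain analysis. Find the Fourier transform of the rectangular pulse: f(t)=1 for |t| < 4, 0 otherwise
F(omega)=integral from -4 to 4 of e^(-j*omega*t) dt
=2*sin(4*omega)/omega=8*sinc(4*omega/pi)

Answer: 2*sin(4*omega)/omega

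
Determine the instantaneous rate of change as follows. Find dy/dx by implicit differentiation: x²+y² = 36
Differentiate both sides: 2x + 2y·(dy/dx)=0
Solve: dy/dx=-2x/(2y)=-x/y

Answer: dy/dx=-x/y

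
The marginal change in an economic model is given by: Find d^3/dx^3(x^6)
Apply power rule 3 times:
d^1: 6x^5
d^2: 30x^4
d^3: 120x^3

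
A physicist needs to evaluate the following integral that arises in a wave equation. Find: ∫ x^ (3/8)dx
Power rule: ∫ x^(3/8) dx=x^(11/8)/(11/8) + C

Answer: (8/11)·x^(11/8) + C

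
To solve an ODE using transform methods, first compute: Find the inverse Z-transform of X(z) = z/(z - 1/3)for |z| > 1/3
Standard pair: z/(z-a) <-> a^n*u[n] for causal signals
With a = 1/3: x[n] = (1/3)^n*u[n]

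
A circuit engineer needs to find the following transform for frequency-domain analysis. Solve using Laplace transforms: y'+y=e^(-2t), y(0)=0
Take L: sY - 0+Y = 1/(s+2)
Y(s+1) = 1/(s+2)+0
Y = 1/((s+2)(s+1))+0/(s+1)
Partial fractions: 1/((s+2)(s+1)) = -1/(s+2)+1/(s+1)
So Y = -1/(s+2)+1/(s+1)
Inverse Laplace transform (L^(-1){1/(s+2)} = e^(-2t), L^(-1){1/(s+1)} = e^(-t)):

Answer: y(t) = -1·e^(-2t)+e^(-t)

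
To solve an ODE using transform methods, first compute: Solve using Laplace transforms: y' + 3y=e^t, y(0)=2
Take L: sY - 2+3Y=1/(s-1)
Y(s+3)=1/(s-1)+2
Y=1/((s-1)(s+3))+2/(s+3)
Partial fractions: 1/((s-1)(s+3))=(1/4)/(s-1) - (1/4)/(s+3)
So Y=(1/4)/(s-1)+(7/4)/(s+3)
Inverse Laplace transform (L^(-1){1/(s-1)}=e^t, L^(-1){1/(s+3)}=e^(-3t)):

Answer: y(t)=(1/4)·e^t+(7/4)·e^(-3t)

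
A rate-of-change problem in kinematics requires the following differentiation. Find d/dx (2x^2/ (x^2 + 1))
Quotient rule: (f/g)' = (f'g - fg')/g²
f = 2x^2, f' = 4x
g = x^2+1, g' = 2x

Answer: (4x·(x^2+1)-4x^3)/(x^2+1)²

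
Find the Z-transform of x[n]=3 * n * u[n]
Z{n * u[n]} = z/(z-1)^2
By linearity: Z{3 * n * u[n]} = 3z/(z-1)^2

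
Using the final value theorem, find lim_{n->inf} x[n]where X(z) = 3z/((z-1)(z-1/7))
Final value theorem: lim x[n] = lim_{z->1} (z-1) * X(z)
(z-1) * X(z) = 3z/(z-1/7)
As z->1: 3/(1 - 1/7) = 3/(6/7) = 7/2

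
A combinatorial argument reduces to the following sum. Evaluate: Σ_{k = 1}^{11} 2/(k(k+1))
Partial fractions: 2/(k(k + 1))=2/k - 2/(k + 1)
Telescoping sum: 2(1 - 1/12)=2·11/12

Answer: 11/6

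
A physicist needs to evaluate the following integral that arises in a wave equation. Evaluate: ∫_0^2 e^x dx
Antiderivative: e^x
Evaluate: (e^2 - 1)

Answer: e^2 - 1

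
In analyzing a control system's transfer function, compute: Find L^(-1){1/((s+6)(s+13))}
Partial fractions: 1/((s+6)(s+13))=A/(s+6)+B/(s+13)
Cover-up: A=1/(s+13)|_{s=-6}=1/7; B=1/(s+6)|_{s=-13}=-1/7
L^(-1)=(1/7)e^(-6t) - (1/7)e^(-13t)

Answer: (1/7)(e^(-6t) - e^(-13t))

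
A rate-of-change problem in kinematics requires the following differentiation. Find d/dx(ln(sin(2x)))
Chain rule: d/dx[ln(u)]=u'/u where u=sin(2x)
u'=2cos(2x)

Answer: (2cos(2x))/(sin(2x))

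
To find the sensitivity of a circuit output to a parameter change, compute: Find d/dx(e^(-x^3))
Chain rule: d/dx[e^u]=e^u · u' where u=-x^3
u'=-3x^2

Answer: -3x^2·e^(-x^3)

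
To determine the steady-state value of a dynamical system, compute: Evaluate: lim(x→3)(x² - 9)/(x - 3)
Factor: (x² - 9)=(x-3)(x+3)
Cancel (x-3): lim(x→3) (x+3)=6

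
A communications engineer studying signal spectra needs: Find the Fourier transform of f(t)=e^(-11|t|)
Using the standard pair: F{e^(-a|t|)} = 2a/(a^2 + omega^2)
With a = 11: F(omega) = 22/(121 + omega^2)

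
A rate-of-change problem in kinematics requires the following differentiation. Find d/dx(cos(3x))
Chain rule: d/dx[cos(u)]=-sin(u)·u' where u=3x
u'=3

Answer: -3·sin(3x)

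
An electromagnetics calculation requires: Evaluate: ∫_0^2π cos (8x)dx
Antiderivative: sin(8x)/8
Evaluate at bounds: [sin(8·2π)/8] - [sin(8·0)/8]
=((0) - (0))/8=0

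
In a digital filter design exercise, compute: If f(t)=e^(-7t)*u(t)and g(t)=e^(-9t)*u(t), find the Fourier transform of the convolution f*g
By the convolution theorem: F{f*g} = F(omega)*G(omega)
F(omega) = 1/(7 + j*omega), G(omega) = 1/(9 + j*omega)
F{f*g} = 1/((7 + j*omega)(9 + j*omega))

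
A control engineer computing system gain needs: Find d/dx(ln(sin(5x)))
Chain rule: d/dx[ln(u)]=u'/u where u=sin(5x)
u'=5cos(5x)

Answer: (5cos(5x))/(sin(5x))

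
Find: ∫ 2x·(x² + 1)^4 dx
Let u = x² + 1, du = 2x dx
∫ u^4 du = u^5/5 + C

Answer: (x² + 1)^5/5 + C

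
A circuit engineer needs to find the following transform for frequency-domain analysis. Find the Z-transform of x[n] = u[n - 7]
Using the time-shift property: Z{u[n-7]} = z^(-7)*z/(z-1)
= z^(-6)/(z-1)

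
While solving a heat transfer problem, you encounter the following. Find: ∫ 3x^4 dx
Using power rule: ∫ 3x^4 dx = 3/5 x^5 + C = (3/5)x^5 + C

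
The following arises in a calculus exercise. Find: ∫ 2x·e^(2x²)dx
Let u = 2x², du = 4x dx
∫ (1/2)e^u du = e^u/2 + C

Answer: e^(2x²)/2 + C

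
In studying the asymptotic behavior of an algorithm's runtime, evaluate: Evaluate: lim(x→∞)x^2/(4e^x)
Apply L'Hôpital 2 times (∞/∞ each time):
Eventually get 2!/(4e^x) → 0

Answer: 0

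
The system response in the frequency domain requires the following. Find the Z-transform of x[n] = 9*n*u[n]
Z{n * u[n]} = z/(z-1)^2
By linearity: Z{9 * n * u[n]} = 9z/(z-1)^2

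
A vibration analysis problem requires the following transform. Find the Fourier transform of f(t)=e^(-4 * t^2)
The Fourier transform of a Gaussian e^(-a*t^2) is sqrt(pi/a)*e^(-omega^2/(4a)).
With a = 4: F(omega) = sqrt(pi)/2*e^(-omega^2/16)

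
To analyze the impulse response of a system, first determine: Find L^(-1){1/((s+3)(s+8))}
Partial fractions: 1/((s+3)(s+8))=A/(s+3)+B/(s+8)
Cover-up: A=1/(s+8)|_{s=-3}=1/5; B=1/(s+3)|_{s=-8}=-1/5
L^(-1)=(1/5)e^(-3t) - (1/5)e^(-8t)

Answer: (1/5)(e^(-3t) - e^(-8t))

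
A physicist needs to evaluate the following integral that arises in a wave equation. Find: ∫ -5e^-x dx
Since d/dx[e^-x]=- e^-x, we get 5e^-x + C

Answer: 5e^-x + C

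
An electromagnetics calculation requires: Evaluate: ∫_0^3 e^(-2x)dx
Antiderivative: (1/(-2))e^(-2x)
Evaluate: (1/(-2))(e^-6-1)

Answer: (e^-6-1)/(-2)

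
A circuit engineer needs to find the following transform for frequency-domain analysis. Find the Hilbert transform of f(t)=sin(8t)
The Hilbert transform shifts each frequency component by -pi/2.
H{sin(wt)}=-cos(wt)
With w=8: H{sin(8t)}=-cos(8t)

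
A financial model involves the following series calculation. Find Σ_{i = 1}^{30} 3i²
= 3·n(n + 1)(2n + 1)/6 = 3·30·31·61/6 = 28365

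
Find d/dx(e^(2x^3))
Chain rule: d/dx[e^u] = e^u · u' where u = 2x^3
u' = 6x^2

Answer: 6x^2·e^(2x^3)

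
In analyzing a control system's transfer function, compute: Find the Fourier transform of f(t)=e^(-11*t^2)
The Fourier transform of a Gaussian e^(-a*t^2) is sqrt(pi/a)*e^(-omega^2/(4a)).
With a = 11: F(omega) = sqrt(pi/11)*e^(-omega^2/44)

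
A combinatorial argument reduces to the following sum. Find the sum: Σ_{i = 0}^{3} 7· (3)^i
Geometric series: S=a(1 - r^n)/(1 - r)
a=7, r=3, n=4
S=7(1 - 81)/-2=280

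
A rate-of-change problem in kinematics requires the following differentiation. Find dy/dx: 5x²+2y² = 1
Differentiate: 10x+4y·(dy/dx)=0
dy/dx=-10x/(4y)=-(5/2)·(x/y)

Answer: dy/dx=-(5/2)·(x/y)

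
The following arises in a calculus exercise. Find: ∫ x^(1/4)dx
Power rule: ∫ x^(1/4) dx=x^(5/4)/(5/4) + C

Answer: (4/5)·x^(5/4) + C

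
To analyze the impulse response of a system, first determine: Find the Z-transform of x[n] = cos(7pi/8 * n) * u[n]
Z{cos(w0*n)*u[n]}=z(z - cos(w0))/(z^2-2z*cos(w0)+1)
With w0=7pi/8: X(z)=z(z - cos(7pi/8))/(z^2-2z*cos(7pi/8)+1)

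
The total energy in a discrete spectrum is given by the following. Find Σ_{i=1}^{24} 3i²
=3·n(n + 1)(2n + 1)/6=3·24·25·49/6=14700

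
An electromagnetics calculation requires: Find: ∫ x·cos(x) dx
By parts: u=x, dv=cos(x) dx
du=dx, v=sin(x)
=x·sin(x) + cos(x) + C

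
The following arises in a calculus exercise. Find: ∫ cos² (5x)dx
Using identity cos²(u) = (1 + cos(2u))/2:
∫ (1 + cos(10x))/2 dx = x/2 + sin(10x)/20 + C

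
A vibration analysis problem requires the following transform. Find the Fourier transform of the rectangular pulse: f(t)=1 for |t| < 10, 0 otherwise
F(omega) = integral from -10 to 10 of e^(-j * omega * t) dt
= 2 * sin(10 * omega)/omega = 20 * sinc(10 * omega/pi)

Answer: 2 * sin(10 * omega)/omega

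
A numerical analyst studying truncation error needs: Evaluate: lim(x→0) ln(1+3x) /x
L'Hôpital (0/0): lim 3/(1 + 3x) / 1 = 3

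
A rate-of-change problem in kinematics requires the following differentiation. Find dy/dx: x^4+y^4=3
Differentiate: 4x^3+4y^3·(dy/dx)=0
dy/dx=-4x^3/(4y^3)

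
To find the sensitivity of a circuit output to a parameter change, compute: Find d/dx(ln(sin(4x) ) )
Chain rule: d/dx[ln(u)]=u'/u where u=sin(4x)
u'=4cos(4x)

Answer: (4cos(4x))/(sin(4x))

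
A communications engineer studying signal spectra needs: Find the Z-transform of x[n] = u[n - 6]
Using the time-shift property: Z{u[n-6]}=z^(-6) * z/(z-1)
=z^(-5)/(z-1)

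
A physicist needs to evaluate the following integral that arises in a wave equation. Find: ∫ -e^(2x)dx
Since d/dx[e^(2x)] = 2e^(2x), we get -1/2 e^(2x)+C

Answer: (-1/2)e^(2x)+C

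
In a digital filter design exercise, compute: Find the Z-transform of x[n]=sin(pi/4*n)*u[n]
Z{sin(w0 * n) * u[n]}=z * sin(w0)/(z^2 - 2z * cos(w0) + 1)
With w0=pi/4: X(z)=z * sin(pi/4)/(z^2 - 2z * cos(pi/4) + 1)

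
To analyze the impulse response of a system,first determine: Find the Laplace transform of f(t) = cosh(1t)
L{cosh(at)} = s/(s²-a²)
L{cosh(1t)} = s/(s²-1)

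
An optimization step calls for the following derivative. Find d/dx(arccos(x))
d/dx[arccos(u)] = -u'/√(1-u²), u = x, u' = 1

Answer: -1/√(1-x²)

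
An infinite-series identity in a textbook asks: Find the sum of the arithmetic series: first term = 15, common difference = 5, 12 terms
Last term: a_n=15 + (12 - 1)·5=70
Sum=n(a_1 + a_n)/2=12(15 + 70)/2=510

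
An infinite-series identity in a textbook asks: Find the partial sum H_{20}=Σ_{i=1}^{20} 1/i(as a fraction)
H_20 = 1 + 1/2 + 1/3 + ... + 1/20
= 55835135/15519504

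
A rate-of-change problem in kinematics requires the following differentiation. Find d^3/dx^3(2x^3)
Apply power rule 3 times:
d^1: 6x^2
d^2: 12x
d^3: 12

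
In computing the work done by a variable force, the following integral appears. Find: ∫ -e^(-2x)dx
Since d/dx[e^(-2x)]=-2e^(-2x), we get 1/2 e^(-2x) + C

Answer: (1/2)e^(-2x) + C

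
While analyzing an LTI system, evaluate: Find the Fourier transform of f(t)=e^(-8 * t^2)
The Fourier transform of a Gaussian e^(-a * t^2) is sqrt(pi/a) * e^(-omega^2/(4a)).
With a = 8: F(omega) = sqrt(pi/8) * e^(-omega^2/32)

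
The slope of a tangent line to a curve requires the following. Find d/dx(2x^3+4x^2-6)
Power rule: d/dx(ax^n)=n·a·x^(n-1)
Term by term: 6·x^2+8·x

Answer: 6x^2+8x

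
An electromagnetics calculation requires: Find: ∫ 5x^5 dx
Using power rule: ∫ 5x^5 dx=5/6 x^6 + C=(5/6)x^6 + C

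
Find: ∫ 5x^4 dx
Using power rule: ∫ 5x^4 dx=5/5 x^5+C=x^5+C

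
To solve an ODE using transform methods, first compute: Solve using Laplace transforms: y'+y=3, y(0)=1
Take L of both sides: sY(s)-1+Y(s)=3/s
Y(s)(s+1)=3/s+1
Y(s)=3/(s(s+1))+1/(s+1)
Partial fractions: 3/(s(s+1))=3/s - 3/(s+1)
So Y(s)=3/s - 2/(s+1)
Inverse transform (L^(-1){1/s}=1, L^(-1){1/(s+1)}=e^(-t)):

Answer: y(t)=3-2·e^(-t)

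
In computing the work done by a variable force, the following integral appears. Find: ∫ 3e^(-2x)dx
Since d/dx[e^(-2x)]=-2e^(-2x), we get -3/2 e^(-2x)+C

Answer: (-3/2)e^(-2x)+C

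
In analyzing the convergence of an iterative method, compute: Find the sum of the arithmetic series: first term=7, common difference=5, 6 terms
Last term: a_n = 7 + (6 - 1)·5 = 32
Sum = n(a_1 + a_n)/2 = 6(7 + 32)/2 = 117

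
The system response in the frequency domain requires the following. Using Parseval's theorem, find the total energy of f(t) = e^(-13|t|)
Parseval's theorem: E = integral |f(t)|^2 dt = (1/2pi) integral |F(omega)|^2 domega
E = integral_{-inf}^{inf} e^(-26|t|) dt = 2*integral_0^inf e^(-26t) dt = 2/(2*13) = 1/13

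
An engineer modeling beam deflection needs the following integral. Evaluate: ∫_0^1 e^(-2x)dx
Antiderivative: (1/(-2))e^(-2x)
Evaluate: (1/(-2))(e^-2-1)

Answer: (e^-2-1)/(-2)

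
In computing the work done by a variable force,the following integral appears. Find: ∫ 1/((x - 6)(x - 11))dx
Partial fractions: 1/((x-6)(x-11))=A/(x-6)+B/(x-11)
A=-1/5, B=1/5
∫ [-1/5· 1/(x-6)+1/5· 1/(x-11)] dx
=(1/5)[ln|x-11| - ln|x-6|]+C

Answer: (1/5)·ln|(x-11)/(x-6)|+C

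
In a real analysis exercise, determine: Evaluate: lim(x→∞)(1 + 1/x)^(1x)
Rewrite as [(1+1/x)^x]^1.
lim(1+1/x)^x=e^1, so limit=(e^1)^1=e^1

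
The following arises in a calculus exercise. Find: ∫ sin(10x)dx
Using substitution u=10x: ∫ sin(u) du/10=-cos(u)/10 + C

Answer: (-1/10)cos(10x) + C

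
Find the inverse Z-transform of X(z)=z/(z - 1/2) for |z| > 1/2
Standard pair: z/(z-a) <-> a^n*u[n] for causal signals
With a = 1/2: x[n] = (1/2)^n*u[n]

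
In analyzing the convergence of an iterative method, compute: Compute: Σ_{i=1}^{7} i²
Using formula: Σ i^2 = n(n+1)(2n+1)/6 = 7·8·15/6 = 140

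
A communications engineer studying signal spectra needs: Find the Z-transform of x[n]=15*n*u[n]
Z{n*u[n]} = z/(z-1)^2
By linearity: Z{15*n*u[n]} = 15z/(z-1)^2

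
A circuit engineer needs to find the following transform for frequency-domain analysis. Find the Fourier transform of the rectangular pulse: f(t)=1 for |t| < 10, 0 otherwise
F(omega)=integral from -10 to 10 of e^(-j * omega * t) dt
=2 * sin(10 * omega)/omega=20 * sinc(10 * omega/pi)

Answer: 2 * sin(10 * omega)/omega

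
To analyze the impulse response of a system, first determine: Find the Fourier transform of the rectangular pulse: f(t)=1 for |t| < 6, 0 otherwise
F(omega)=integral from -6 to 6 of e^(-j*omega*t) dt
=2*sin(6*omega)/omega=12*sinc(6*omega/pi)

Answer: 2*sin(6*omega)/omega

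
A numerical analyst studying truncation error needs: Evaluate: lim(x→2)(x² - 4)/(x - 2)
Factor: (x² - 4) = (x-2)(x+2)
Cancel (x-2): lim(x→2) (x+2) = 4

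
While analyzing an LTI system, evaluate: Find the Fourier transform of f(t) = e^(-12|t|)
Using the standard pair: F{e^(-a|t|)}=2a/(a^2+omega^2)
With a=12: F(omega)=24/(144+omega^2)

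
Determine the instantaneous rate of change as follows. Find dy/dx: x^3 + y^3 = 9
Differentiate: 3x^2 + 3y^2·(dy/dx)=0
dy/dx=-3x^2/(3y^2)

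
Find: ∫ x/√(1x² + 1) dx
Let u=x² + 1, du=2x dx
∫ (1/2)·u^(-1/2) du=√u + C

Answer: √(x² + 1) + C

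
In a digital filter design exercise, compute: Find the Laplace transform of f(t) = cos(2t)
L{cos(wt)} = s/(s²+w²)
L{cos(2t)} = s/(s²+4)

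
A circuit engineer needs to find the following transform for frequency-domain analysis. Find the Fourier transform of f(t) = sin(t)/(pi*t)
sin(W * t)/(pi * t)=(W/pi) * sinc(W * t/pi) is the impulse response of the ideal low-pass filter with cutoff W (here W=1).
Its Fourier transform is a rectangular function:
F(omega)=1 for |omega| < 1, 0 otherwise

Answer: rect(omega/2) [i.e., 1 for |omega| < 1, 0 otherwise]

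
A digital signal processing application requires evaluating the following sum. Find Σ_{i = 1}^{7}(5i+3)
=5·Σ i + 3·7=5·28 + 21=161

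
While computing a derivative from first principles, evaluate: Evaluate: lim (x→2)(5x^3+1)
Polynomial is continuous, so substitute x = 2:
5·2^3 + 1 = 41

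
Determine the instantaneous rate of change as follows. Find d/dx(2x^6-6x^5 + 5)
Power rule: d/dx(ax^n)=n·a·x^(n-1)
Term by term: 12·x^5-30·x^4

Answer: 12x^5-30x^4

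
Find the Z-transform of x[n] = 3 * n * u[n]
Z{n*u[n]}=z/(z-1)^2
By linearity: Z{3*n*u[n]}=3z/(z-1)^2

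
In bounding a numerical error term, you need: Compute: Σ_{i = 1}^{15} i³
Using formula: Σ i^3=[n(n+1)/2]²=[15·16/2]²=14400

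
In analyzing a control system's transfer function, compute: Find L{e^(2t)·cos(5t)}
First shifting: L{e^(at)f(t)} = F(s-a)
L{cos(5t)} = s/(s²+25)
Shift: (s-2)/((s-2)²+25)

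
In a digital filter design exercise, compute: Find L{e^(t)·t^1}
First shifting: L{e^(at)f(t)} = F(s-a)
L{t^1} = 1/s^2
Shift s → s-1: 1/(s-1)^2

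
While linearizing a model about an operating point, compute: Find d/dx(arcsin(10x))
d/dx[arcsin(u)] = u'/√(1-u²), u = 10x, u' = 10

Answer: 10/√(1 - 100x²)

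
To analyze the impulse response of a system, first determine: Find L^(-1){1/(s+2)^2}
L^(-1){1/(s-a)^n}=t^(n-1)·e^(at)/(n-1)!
Here a=-2, n=2: t^1·e^(-2t)/1

Answer: t·e^(-2t)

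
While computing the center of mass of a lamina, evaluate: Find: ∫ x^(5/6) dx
Power rule: ∫ x^(5/6) dx=x^(11/6)/(11/6) + C

Answer: (6/11)·x^(11/6) + C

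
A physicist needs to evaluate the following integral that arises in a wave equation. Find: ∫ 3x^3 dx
Using power rule: ∫ 3x^3 dx = 3/4 x^4 + C = (3/4)x^4 + C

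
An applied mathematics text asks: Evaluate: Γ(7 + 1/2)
Γ(n + 1/2)=(2n)!√π/(4^n·n!)
=87178291200√π/(16384·5040)=(135135/128)·√π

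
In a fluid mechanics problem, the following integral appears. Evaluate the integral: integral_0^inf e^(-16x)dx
integral_0^inf e^(-16x) dx = [-1/16*e^(-16x)]_0^inf
= 0 - (-1/16) = 1/16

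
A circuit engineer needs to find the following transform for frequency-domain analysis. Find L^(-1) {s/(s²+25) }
L^(-1){s/(s²+w²)}=cos(wt)
Here w=5

Answer: cos(5t)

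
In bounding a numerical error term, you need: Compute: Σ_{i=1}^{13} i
Using formula: Σ i^1 = n(n + 1)/2 = 13·14/2 = 91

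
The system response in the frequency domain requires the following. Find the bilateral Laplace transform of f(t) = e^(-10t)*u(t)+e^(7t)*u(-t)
For e^(-10t) * u(t): L = 1/(s + 10), Re(s) > -10
For e^(7t) * u(-t): L = -1/(s-7), Re(s) < 7
Combined: F(s) = 1/(s + 10) - 1/(s-7), -10 < Re(s) < 7

Answer: 1/(s + 10) - 1/(s-7), ROC: -10 < Re(s) < 7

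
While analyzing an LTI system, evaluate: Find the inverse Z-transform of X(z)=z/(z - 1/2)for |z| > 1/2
Standard pair: z/(z-a) <-> a^n * u[n] for causal signals
With a=1/2: x[n]=(1/2)^n * u[n]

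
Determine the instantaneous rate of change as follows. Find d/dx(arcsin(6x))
d/dx[arcsin(u)]=u'/√(1-u²), u=6x, u'=6

Answer: 6/√(1-36x²)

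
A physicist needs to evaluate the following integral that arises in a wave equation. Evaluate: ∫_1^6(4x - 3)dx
Step 1: Find antiderivative F(x) = 2x^2-3x
Step 2: F(6) - F(1) = 54 - (-1) = 55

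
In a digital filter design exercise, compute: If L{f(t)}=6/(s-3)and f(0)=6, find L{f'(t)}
L{f'(t)}=s·F(s) - f(0)=6s/(s-3)-6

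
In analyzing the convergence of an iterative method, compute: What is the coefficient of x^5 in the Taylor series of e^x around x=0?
Taylor series of e^x = Σ x^n/n!
Coefficient of x^5 = 1/5! = 1/120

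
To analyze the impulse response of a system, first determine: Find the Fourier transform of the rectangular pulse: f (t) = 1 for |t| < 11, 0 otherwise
F(omega) = integral from -11 to 11 of e^(-j * omega * t) dt
= 2 * sin(11 * omega)/omega = 22 * sinc(11 * omega/pi)

Answer: 2 * sin(11 * omega)/omega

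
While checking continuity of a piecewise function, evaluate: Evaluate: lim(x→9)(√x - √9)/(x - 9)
Multiply by conjugate (√x + √9)/(√x + √9):
=(x - 9)/((x - 9)(√x + √9))=1/(√x + √9)
As x → 9: 1/(2√9)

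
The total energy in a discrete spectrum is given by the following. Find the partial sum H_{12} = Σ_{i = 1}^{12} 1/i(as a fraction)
H_12=1 + 1/2 + 1/3 + ... + 1/12
=86021/27720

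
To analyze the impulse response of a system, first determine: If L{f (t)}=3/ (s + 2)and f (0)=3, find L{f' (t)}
L{f'(t)} = s·F(s) - f(0) = 3s/(s + 2) - 3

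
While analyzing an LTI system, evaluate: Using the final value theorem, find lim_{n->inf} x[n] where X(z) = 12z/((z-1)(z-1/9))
Final value theorem: lim x[n]=lim_{z->1} (z-1)*X(z)
(z-1)*X(z)=12z/(z-1/9)
As z->1: 12/(1-1/9)=12/(8/9)=27/2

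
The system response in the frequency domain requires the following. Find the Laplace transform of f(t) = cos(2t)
L{cos(wt)} = s/(s²+w²)
L{cos(2t)} = s/(s²+4)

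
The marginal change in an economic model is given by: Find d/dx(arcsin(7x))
d/dx[arcsin(u)] = u'/√(1-u²), u = 7x, u' = 7

Answer: 7/√(1 - 49x²)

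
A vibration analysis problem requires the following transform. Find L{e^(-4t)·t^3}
First shifting: L{e^(at)f(t)}=F(s-a)
L{t^3}=6/s^4
Shift s → s + 4: 6/(s + 4)^4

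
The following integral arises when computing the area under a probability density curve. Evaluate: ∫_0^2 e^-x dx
Antiderivative: -e^-x
Evaluate: -(e^-2-1)

Answer: (e^-2-1)/(-1)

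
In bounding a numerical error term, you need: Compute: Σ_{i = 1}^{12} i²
Using formula: Σ i^2=n(n+1)(2n+1)/6=12·13·25/6=650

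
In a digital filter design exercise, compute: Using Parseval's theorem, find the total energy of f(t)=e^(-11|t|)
Parseval's theorem: E = integral |f(t)|^2 dt = (1/2pi) integral |F(omega)|^2 domega
E = integral_{-inf}^{inf} e^(-22|t|) dt = 2*integral_0^inf e^(-22t) dt = 2/(2*11) = 1/11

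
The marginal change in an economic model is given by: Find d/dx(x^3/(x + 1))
Quotient rule: (f/g)' = (f'g - fg')/g²
f = x^3, f' = 3x^2
g = x+1, g' = 1

Answer: (3x^2·(x+1) - x^3)/(x+1)²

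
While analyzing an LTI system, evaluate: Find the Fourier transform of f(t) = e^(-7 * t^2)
The Fourier transform of a Gaussian e^(-a * t^2) is sqrt(pi/a) * e^(-omega^2/(4a)).
With a = 7: F(omega) = sqrt(pi/7) * e^(-omega^2/28)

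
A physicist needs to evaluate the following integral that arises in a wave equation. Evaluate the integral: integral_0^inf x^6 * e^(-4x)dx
This is a Gamma integral. Substitute u = 4x (du = 4 dx):
integral_0^inf x^6 * e^(-4x) dx = (1/4^7) integral_0^inf u^6 * e^(-u) du
= Gamma(7)/4^7 = 6!/4^7 = 720/16384

Answer: 45/1024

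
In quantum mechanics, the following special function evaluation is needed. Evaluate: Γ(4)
Γ(n) = (n-1)! for positive integers
Γ(4) = 3! = 6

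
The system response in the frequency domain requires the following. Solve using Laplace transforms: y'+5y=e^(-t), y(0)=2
Take L: sY - 2+5Y = 1/(s+1)
Y(s+5) = 1/(s+1)+2
Y = 1/((s+1)(s+5))+2/(s+5)
Partial fractions: 1/((s+1)(s+5)) = (1/4)/(s+1) - (1/4)/(s+5)
So Y = (1/4)/(s+1)+(7/4)/(s+5)
Inverse Laplace transform (L^(-1){1/(s+1)} = e^(-t), L^(-1){1/(s+5)} = e^(-5t)):

Answer: y(t) = (1/4)·e^(-t)+(7/4)·e^(-5t)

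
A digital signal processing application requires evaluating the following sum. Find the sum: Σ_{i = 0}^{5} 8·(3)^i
Geometric series: S = a(1 - r^n)/(1 - r)
a = 8, r = 3, n = 6
S = 8(1 - 729)/-2 = 2912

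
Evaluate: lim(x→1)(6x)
Polynomial is continuous, so substitute x = 1:
6·1 = 6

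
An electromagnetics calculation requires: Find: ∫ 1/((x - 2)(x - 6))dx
Partial fractions: 1/((x-2)(x-6)) = A/(x-2) + B/(x-6)
A = -1/4, B = 1/4
∫ [-1/4· 1/(x-2) + 1/4· 1/(x-6)] dx
= (1/4)[ln|x-6| - ln|x-2|] + C

Answer: (1/4)·ln|(x-6)/(x-2)| + C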